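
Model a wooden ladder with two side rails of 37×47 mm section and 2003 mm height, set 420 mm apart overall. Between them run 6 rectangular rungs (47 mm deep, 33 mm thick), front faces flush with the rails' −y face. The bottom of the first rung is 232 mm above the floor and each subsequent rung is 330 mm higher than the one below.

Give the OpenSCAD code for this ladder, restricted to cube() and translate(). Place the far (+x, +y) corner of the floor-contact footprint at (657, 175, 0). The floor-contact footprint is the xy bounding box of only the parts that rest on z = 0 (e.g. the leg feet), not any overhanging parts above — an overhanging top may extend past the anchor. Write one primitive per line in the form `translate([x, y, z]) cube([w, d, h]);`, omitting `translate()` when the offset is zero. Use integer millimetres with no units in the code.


translate([237, 128, 0]) cube([37, 47, 2003]);
translate([620, 128, 0]) cube([37, 47, 2003]);
translate([274, 128, 232]) cube([346, 47, 33]);
translate([274, 128, 562]) cube([346, 47, 33]);
translate([274, 128, 892]) cube([346, 47, 33]);
translate([274, 128, 1222]) cube([346, 47, 33]);
translate([274, 128, 1552]) cube([346, 47, 33]);
translate([274, 128, 1882]) cube([346, 47, 33]);


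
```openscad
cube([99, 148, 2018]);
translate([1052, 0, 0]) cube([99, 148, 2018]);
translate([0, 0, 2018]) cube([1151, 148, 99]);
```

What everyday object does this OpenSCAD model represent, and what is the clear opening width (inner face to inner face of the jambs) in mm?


A door frame. The clear opening width is 953 mm.

Two 2018 mm tall posts with a header on top — a door frame. The left jamb is 99 mm wide at x = 0; the right jamb starts at x = 1052. The clear opening is 1052 − 99 = 953 mm.


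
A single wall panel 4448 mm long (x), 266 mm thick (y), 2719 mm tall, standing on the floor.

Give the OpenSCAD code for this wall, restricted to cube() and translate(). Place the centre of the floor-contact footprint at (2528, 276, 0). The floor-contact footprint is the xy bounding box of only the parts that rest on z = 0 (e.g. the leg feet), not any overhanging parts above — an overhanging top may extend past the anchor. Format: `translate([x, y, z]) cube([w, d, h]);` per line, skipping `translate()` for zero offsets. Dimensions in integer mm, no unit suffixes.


translate([304, 143, 0]) cube([4448, 266, 2719]);


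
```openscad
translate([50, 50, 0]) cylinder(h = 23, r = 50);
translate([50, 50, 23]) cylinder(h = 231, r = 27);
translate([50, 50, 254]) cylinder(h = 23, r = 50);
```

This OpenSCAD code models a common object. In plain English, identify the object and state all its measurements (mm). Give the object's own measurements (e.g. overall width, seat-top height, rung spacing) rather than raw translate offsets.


A spool: two coaxial disc flanges of radius 50 mm and thickness 23 mm, joined by a core cylinder of radius 27 mm and height 231 mm. The lower flange rests on z = 0 and the three cylinders share a vertical axis.


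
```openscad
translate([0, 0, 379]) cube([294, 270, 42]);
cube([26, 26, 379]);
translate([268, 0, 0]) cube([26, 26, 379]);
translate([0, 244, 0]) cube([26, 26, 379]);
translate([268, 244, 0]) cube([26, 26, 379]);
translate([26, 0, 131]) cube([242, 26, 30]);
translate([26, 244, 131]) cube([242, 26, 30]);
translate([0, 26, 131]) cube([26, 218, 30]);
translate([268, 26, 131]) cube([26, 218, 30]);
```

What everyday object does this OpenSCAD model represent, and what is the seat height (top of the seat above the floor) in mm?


A stool. The seat height is 421 mm.

A 294×270×42 slab at z = 379 on four corner posts — a stool. The seat top is 379 + 42 = 421 mm.


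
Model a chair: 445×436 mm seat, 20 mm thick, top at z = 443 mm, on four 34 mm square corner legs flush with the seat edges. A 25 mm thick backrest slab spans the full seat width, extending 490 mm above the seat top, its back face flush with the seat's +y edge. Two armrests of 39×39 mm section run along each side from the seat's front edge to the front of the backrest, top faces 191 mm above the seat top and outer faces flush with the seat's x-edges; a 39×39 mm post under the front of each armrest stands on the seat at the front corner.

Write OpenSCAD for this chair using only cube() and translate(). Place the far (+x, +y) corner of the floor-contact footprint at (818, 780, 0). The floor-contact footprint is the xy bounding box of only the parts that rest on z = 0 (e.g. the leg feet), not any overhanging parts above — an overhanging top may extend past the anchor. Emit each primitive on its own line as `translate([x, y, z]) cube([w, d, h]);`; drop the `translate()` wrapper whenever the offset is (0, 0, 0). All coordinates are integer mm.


translate([373, 344, 423]) cube([445, 436, 20]);
translate([373, 344, 0]) cube([34, 34, 423]);
translate([784, 344, 0]) cube([34, 34, 423]);
translate([373, 746, 0]) cube([34, 34, 423]);
translate([784, 746, 0]) cube([34, 34, 423]);
translate([373, 755, 443]) cube([445, 25, 490]);
translate([373, 344, 595]) cube([39, 411, 39]);
translate([779, 344, 595]) cube([39, 411, 39]);
translate([373, 344, 443]) cube([39, 39, 152]);
translate([779, 344, 443]) cube([39, 39, 152]);


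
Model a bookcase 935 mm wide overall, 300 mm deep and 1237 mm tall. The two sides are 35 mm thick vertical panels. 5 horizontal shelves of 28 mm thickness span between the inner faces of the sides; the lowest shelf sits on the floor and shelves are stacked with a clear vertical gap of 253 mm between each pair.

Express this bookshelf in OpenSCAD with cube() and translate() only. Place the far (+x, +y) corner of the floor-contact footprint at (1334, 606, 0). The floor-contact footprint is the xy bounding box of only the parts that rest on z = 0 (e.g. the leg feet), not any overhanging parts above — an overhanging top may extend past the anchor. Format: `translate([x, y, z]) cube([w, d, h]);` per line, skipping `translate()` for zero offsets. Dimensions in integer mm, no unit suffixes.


translate([399, 306, 0]) cube([35, 300, 1237]);
translate([1299, 306, 0]) cube([35, 300, 1237]);
translate([434, 306, 0]) cube([865, 300, 28]);
translate([434, 306, 281]) cube([865, 300, 28]);
translate([434, 306, 562]) cube([865, 300, 28]);
translate([434, 306, 843]) cube([865, 300, 28]);
translate([434, 306, 1124]) cube([865, 300, 28]);


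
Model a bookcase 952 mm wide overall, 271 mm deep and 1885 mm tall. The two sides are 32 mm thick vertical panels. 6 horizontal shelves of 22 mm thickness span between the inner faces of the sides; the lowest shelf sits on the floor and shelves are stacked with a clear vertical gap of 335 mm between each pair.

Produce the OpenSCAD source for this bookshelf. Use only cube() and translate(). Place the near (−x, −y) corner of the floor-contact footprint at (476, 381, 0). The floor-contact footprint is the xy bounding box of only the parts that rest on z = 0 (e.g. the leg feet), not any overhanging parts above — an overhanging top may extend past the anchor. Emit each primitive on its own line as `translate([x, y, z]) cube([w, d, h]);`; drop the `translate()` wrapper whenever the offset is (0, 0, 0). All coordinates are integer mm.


translate([476, 381, 0]) cube([32, 271, 1885]);
translate([1396, 381, 0]) cube([32, 271, 1885]);
translate([508, 381, 0]) cube([888, 271, 22]);
translate([508, 381, 357]) cube([888, 271, 22]);
translate([508, 381, 714]) cube([888, 271, 22]);
translate([508, 381, 1071]) cube([888, 271, 22]);
translate([508, 381, 1428]) cube([888, 271, 22]);
translate([508, 381, 1785]) cube([888, 271, 22]);


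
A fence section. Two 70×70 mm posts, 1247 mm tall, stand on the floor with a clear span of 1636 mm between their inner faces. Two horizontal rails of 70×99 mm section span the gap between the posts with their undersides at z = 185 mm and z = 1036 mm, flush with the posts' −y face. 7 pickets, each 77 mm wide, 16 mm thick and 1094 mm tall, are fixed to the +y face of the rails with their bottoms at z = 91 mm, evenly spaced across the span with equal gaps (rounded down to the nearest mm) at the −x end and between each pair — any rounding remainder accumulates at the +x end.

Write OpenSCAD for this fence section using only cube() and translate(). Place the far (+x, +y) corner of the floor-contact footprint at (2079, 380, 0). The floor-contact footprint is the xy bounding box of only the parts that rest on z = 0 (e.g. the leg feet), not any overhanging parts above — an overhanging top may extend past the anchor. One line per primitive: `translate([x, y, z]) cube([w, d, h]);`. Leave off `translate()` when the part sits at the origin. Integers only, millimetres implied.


translate([303, 310, 0]) cube([70, 70, 1247]);
translate([2009, 310, 0]) cube([70, 70, 1247]);
translate([373, 310, 185]) cube([1636, 70, 99]);
translate([373, 310, 1036]) cube([1636, 70, 99]);
translate([510, 380, 91]) cube([77, 16, 1094]);
translate([724, 380, 91]) cube([77, 16, 1094]);
translate([938, 380, 91]) cube([77, 16, 1094]);
translate([1152, 380, 91]) cube([77, 16, 1094]);
translate([1366, 380, 91]) cube([77, 16, 1094]);
translate([1580, 380, 91]) cube([77, 16, 1094]);
translate([1794, 380, 91]) cube([77, 16, 1094]);


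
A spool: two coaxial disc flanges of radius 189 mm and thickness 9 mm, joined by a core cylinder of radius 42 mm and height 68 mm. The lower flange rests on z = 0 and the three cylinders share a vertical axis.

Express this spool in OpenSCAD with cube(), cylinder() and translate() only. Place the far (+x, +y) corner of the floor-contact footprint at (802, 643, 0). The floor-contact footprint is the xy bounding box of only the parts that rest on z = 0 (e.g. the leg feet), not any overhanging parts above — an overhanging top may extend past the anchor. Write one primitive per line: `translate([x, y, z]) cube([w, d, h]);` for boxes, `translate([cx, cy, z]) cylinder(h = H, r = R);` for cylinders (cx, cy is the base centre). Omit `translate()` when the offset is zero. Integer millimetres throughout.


translate([613, 454, 0]) cylinder(h = 9, r = 189);
translate([613, 454, 9]) cylinder(h = 68, r = 42);
translate([613, 454, 77]) cylinder(h = 9, r = 189);


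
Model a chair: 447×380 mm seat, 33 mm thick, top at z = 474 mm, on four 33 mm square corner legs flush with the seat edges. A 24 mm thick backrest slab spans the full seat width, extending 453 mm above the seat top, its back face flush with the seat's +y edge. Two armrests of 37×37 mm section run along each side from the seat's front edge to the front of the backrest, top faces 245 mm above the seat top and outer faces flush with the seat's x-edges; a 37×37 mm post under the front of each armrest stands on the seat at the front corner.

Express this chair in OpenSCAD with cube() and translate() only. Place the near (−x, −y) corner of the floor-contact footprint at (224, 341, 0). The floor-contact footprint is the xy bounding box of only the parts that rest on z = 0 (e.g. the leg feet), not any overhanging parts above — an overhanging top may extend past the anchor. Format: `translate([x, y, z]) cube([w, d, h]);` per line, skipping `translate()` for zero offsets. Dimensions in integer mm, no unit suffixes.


translate([224, 341, 441]) cube([447, 380, 33]);
translate([224, 341, 0]) cube([33, 33, 441]);
translate([638, 341, 0]) cube([33, 33, 441]);
translate([224, 688, 0]) cube([33, 33, 441]);
translate([638, 688, 0]) cube([33, 33, 441]);
translate([224, 697, 474]) cube([447, 24, 453]);
translate([224, 341, 682]) cube([37, 356, 37]);
translate([634, 341, 682]) cube([37, 356, 37]);
translate([224, 341, 474]) cube([37, 37, 208]);
translate([634, 341, 474]) cube([37, 37, 208]);


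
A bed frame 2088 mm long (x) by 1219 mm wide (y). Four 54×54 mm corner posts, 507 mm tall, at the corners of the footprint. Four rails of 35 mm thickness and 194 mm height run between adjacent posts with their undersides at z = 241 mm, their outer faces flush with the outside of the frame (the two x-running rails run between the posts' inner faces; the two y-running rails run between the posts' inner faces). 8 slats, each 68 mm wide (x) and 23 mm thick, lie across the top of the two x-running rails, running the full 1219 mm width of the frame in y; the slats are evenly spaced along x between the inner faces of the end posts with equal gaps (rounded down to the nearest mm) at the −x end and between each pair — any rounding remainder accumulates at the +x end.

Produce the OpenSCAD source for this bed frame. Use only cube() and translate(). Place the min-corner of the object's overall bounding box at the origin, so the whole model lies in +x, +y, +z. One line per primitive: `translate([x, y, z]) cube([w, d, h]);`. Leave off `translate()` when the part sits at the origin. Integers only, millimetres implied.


cube([54, 54, 507]);
translate([0, 1165, 0]) cube([54, 54, 507]);
translate([2034, 0, 0]) cube([54, 54, 507]);
translate([2034, 1165, 0]) cube([54, 54, 507]);
translate([54, 0, 241]) cube([1980, 35, 194]);
translate([54, 1184, 241]) cube([1980, 35, 194]);
translate([0, 54, 241]) cube([35, 1111, 194]);
translate([2053, 54, 241]) cube([35, 1111, 194]);
translate([213, 0, 435]) cube([68, 1219, 23]);
translate([440, 0, 435]) cube([68, 1219, 23]);
translate([667, 0, 435]) cube([68, 1219, 23]);
translate([894, 0, 435]) cube([68, 1219, 23]);
translate([1121, 0, 435]) cube([68, 1219, 23]);
translate([1348, 0, 435]) cube([68, 1219, 23]);
translate([1575, 0, 435]) cube([68, 1219, 23]);
translate([1802, 0, 435]) cube([68, 1219, 23]);


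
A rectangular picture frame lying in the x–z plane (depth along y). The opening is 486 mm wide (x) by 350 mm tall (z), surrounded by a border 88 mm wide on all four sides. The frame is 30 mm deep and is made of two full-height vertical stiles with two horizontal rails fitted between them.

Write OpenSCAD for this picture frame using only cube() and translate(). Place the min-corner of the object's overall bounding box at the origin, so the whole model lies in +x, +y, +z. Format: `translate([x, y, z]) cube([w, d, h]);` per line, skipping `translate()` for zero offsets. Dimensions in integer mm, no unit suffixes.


cube([88, 30, 526]);
translate([574, 0, 0]) cube([88, 30, 526]);
translate([88, 0, 0]) cube([486, 30, 88]);
translate([88, 0, 438]) cube([486, 30, 88]);


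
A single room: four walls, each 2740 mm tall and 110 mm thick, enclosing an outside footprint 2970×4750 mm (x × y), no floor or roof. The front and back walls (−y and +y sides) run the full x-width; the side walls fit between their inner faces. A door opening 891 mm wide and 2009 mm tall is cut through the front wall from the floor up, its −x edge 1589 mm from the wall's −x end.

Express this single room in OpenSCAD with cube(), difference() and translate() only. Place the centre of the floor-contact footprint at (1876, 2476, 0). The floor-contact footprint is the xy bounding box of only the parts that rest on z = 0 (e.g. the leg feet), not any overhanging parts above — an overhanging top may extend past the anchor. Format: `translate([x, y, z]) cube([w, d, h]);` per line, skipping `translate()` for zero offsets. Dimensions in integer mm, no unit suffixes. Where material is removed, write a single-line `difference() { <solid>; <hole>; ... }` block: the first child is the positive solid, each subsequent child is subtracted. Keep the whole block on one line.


difference() { translate([391, 101, 0]) cube([2970, 110, 2740]); translate([1980, 101, 0]) cube([891, 110, 2009]); }
translate([391, 4741, 0]) cube([2970, 110, 2740]);
translate([391, 211, 0]) cube([110, 4530, 2740]);
translate([3251, 211, 0]) cube([110, 4530, 2740]);


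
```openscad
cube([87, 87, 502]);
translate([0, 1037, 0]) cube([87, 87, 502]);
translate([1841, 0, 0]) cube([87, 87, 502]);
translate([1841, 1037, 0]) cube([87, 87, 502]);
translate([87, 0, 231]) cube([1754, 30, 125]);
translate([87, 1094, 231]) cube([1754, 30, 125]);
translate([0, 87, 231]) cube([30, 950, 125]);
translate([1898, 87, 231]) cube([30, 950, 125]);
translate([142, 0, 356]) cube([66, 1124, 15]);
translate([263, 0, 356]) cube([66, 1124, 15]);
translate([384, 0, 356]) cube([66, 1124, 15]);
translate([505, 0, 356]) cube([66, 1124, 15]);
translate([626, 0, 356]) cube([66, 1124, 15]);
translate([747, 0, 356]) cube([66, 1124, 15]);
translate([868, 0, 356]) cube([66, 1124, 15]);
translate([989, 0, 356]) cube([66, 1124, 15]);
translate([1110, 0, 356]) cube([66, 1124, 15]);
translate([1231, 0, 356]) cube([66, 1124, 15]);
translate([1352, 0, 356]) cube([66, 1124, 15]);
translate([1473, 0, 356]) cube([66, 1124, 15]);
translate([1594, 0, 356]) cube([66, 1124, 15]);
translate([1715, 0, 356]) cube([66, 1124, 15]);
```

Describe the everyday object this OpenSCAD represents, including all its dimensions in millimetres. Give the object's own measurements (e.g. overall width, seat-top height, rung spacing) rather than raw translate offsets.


A bed frame 1928 mm long (x) by 1124 mm wide (y). Four 87×87 mm corner posts, 502 mm tall, at the corners of the footprint. Four rails of 30 mm thickness and 125 mm height run between adjacent posts with their undersides at z = 231 mm, their outer faces flush with the outside of the frame (the two x-running rails run between the posts' inner faces; the two y-running rails run between the posts' inner faces). 14 slats, each 66 mm wide (x) and 15 mm thick, lie across the top of the two x-running rails, running the full 1124 mm width of the frame in y; along x they sit between the end posts with a 55 mm gap after the −x posts and between neighbouring slats, leaving 60 mm before the +x posts.


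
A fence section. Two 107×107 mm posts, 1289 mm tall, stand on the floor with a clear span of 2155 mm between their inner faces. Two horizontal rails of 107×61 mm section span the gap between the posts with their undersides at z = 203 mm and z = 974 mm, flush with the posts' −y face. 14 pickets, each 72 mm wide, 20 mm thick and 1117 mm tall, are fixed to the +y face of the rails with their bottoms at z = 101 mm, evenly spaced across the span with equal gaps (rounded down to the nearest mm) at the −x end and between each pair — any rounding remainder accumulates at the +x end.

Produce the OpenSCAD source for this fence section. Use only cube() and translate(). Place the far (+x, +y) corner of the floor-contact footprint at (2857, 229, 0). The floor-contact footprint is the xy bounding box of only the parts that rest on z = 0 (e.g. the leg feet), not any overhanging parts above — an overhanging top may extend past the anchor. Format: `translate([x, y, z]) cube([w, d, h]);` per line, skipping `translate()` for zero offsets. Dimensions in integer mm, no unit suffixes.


translate([488, 122, 0]) cube([107, 107, 1289]);
translate([2750, 122, 0]) cube([107, 107, 1289]);
translate([595, 122, 203]) cube([2155, 107, 61]);
translate([595, 122, 974]) cube([2155, 107, 61]);
translate([671, 229, 101]) cube([72, 20, 1117]);
translate([819, 229, 101]) cube([72, 20, 1117]);
translate([967, 229, 101]) cube([72, 20, 1117]);
translate([1115, 229, 101]) cube([72, 20, 1117]);
translate([1263, 229, 101]) cube([72, 20, 1117]);
translate([1411, 229, 101]) cube([72, 20, 1117]);
translate([1559, 229, 101]) cube([72, 20, 1117]);
translate([1707, 229, 101]) cube([72, 20, 1117]);
translate([1855, 229, 101]) cube([72, 20, 1117]);
translate([2003, 229, 101]) cube([72, 20, 1117]);
translate([2151, 229, 101]) cube([72, 20, 1117]);
translate([2299, 229, 101]) cube([72, 20, 1117]);
translate([2447, 229, 101]) cube([72, 20, 1117]);
translate([2595, 229, 101]) cube([72, 20, 1117]);


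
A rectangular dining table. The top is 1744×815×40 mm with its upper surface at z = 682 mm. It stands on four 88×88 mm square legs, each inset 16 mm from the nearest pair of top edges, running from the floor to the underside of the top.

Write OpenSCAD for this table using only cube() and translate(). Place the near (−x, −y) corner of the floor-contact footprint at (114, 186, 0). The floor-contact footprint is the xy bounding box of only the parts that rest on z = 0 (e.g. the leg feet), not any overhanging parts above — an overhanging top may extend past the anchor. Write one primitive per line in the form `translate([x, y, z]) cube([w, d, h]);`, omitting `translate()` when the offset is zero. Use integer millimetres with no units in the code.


// leg_h = 682 - 40 = 642
translate([98, 170, 642]) cube([1744, 815, 40]);
translate([114, 186, 0]) cube([88, 88, 642]);
translate([1738, 186, 0]) cube([88, 88, 642]);
translate([114, 881, 0]) cube([88, 88, 642]);
translate([1738, 881, 0]) cube([88, 88, 642]);


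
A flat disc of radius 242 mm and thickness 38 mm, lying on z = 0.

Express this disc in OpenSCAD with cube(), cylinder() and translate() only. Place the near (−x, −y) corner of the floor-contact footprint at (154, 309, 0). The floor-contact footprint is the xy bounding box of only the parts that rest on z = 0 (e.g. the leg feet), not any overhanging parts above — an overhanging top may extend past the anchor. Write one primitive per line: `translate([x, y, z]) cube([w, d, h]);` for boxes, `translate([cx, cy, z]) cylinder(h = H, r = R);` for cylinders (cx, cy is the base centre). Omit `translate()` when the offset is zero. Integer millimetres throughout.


translate([396, 551, 0]) cylinder(h = 38, r = 242);


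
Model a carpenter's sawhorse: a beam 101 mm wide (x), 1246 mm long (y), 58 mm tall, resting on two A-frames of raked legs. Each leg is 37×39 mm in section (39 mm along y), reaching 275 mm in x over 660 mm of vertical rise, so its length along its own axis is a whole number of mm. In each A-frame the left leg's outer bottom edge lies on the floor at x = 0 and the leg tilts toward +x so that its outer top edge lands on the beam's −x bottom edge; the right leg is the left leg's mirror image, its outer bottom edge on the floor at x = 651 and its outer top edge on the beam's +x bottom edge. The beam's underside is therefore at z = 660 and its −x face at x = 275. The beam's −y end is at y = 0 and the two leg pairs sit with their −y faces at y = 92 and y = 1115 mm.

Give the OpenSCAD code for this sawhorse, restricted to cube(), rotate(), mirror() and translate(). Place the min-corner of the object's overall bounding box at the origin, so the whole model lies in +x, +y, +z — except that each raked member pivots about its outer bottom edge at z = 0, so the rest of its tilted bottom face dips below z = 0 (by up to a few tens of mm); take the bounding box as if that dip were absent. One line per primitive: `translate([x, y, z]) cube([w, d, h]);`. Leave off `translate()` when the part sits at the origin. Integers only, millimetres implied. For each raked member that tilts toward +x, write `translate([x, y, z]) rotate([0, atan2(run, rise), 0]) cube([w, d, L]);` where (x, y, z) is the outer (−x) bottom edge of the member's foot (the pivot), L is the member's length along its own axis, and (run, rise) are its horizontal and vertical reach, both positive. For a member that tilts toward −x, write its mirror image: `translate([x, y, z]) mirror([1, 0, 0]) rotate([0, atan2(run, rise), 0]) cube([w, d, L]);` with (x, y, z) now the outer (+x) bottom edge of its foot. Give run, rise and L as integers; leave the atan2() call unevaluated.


// leg length = √(275² + 660²) = 715
// right-leg outer foot x = 2·275 + 101 = 651
// beam min-corner = (275, 0, 660)
translate([275, 0, 660]) cube([101, 1246, 58]);
translate([0, 92, 0]) rotate([0, atan2(275, 660), 0]) cube([37, 39, 715]);
translate([651, 92, 0]) mirror([1, 0, 0]) rotate([0, atan2(275, 660), 0]) cube([37, 39, 715]);
translate([0, 1115, 0]) rotate([0, atan2(275, 660), 0]) cube([37, 39, 715]);
translate([651, 1115, 0]) mirror([1, 0, 0]) rotate([0, atan2(275, 660), 0]) cube([37, 39, 715]);


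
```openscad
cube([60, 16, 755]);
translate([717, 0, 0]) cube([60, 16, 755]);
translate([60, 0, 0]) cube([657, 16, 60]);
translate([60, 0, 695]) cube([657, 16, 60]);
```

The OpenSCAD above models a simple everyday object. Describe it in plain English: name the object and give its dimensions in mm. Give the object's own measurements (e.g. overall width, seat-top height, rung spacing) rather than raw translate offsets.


A rectangular picture frame lying in the x–z plane (depth along y). The opening is 657 mm wide (x) by 635 mm tall (z), surrounded by a border 60 mm wide on all four sides. The frame is 16 mm deep and is made of two full-height vertical stiles with two horizontal rails fitted between them.


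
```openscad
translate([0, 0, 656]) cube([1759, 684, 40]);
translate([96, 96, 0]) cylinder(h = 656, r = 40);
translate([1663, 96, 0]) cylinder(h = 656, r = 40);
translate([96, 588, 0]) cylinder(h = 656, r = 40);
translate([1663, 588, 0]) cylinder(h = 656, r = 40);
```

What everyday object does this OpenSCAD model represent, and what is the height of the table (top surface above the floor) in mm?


A table. The table height is 696 mm.

A 1759×684×40 slab sits at z = 656 on four Ø80 mm round legs — a table. The top surface is at 656 + 40 = 696 mm.


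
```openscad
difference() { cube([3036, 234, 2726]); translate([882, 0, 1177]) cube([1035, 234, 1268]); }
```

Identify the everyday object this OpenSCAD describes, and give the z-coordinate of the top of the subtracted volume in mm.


A wall with a window opening. The window head height is 2445 mm.

A wall with a rectangular opening subtracted — a window. Sill at z = 1177, opening 1268 mm tall, so the head is at 1177 + 1268 = 2445 mm.


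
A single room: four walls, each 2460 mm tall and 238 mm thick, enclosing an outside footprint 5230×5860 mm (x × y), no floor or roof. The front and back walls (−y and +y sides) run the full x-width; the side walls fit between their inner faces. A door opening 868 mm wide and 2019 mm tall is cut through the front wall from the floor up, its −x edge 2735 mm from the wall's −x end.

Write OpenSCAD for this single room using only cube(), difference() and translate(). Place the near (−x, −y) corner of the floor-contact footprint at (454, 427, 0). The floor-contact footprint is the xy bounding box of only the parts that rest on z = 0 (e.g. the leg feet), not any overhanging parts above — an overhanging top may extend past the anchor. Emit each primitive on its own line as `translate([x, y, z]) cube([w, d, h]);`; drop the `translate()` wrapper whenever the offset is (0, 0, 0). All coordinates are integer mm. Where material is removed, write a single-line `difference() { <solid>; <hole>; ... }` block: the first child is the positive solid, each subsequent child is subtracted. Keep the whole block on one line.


difference() { translate([454, 427, 0]) cube([5230, 238, 2460]); translate([3189, 427, 0]) cube([868, 238, 2019]); }
translate([454, 6049, 0]) cube([5230, 238, 2460]);
translate([454, 665, 0]) cube([238, 5384, 2460]);
translate([5446, 665, 0]) cube([238, 5384, 2460]);


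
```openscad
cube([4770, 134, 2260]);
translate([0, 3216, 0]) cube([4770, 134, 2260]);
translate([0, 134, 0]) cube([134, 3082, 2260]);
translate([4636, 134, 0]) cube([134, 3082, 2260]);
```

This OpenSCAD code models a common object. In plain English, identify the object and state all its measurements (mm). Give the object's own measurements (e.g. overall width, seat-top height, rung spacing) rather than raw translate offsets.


The wall frame of a small rectangular building: four walls, each 2260 mm tall and 134 mm thick, enclosing a footprint 4770 mm (x) by 3350 mm (y) outside-to-outside, with no floor or roof. The front and back walls (the −y and +y sides) span the full width; the two side walls fit between them.


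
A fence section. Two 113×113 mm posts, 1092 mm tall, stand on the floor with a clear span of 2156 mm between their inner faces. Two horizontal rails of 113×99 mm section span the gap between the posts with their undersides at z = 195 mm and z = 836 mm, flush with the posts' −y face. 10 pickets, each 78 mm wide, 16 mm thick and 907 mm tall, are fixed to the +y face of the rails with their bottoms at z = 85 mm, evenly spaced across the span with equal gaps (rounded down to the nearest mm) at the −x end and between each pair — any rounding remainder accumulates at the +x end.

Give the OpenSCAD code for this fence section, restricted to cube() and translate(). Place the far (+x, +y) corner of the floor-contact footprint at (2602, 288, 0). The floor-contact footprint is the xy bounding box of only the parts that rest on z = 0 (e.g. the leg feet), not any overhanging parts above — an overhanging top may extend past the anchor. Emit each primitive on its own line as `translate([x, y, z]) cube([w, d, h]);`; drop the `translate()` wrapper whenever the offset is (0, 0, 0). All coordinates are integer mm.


translate([220, 175, 0]) cube([113, 113, 1092]);
translate([2489, 175, 0]) cube([113, 113, 1092]);
translate([333, 175, 195]) cube([2156, 113, 99]);
translate([333, 175, 836]) cube([2156, 113, 99]);
translate([458, 288, 85]) cube([78, 16, 907]);
translate([661, 288, 85]) cube([78, 16, 907]);
translate([864, 288, 85]) cube([78, 16, 907]);
translate([1067, 288, 85]) cube([78, 16, 907]);
translate([1270, 288, 85]) cube([78, 16, 907]);
translate([1473, 288, 85]) cube([78, 16, 907]);
translate([1676, 288, 85]) cube([78, 16, 907]);
translate([1879, 288, 85]) cube([78, 16, 907]);
translate([2082, 288, 85]) cube([78, 16, 907]);
translate([2285, 288, 85]) cube([78, 16, 907]);


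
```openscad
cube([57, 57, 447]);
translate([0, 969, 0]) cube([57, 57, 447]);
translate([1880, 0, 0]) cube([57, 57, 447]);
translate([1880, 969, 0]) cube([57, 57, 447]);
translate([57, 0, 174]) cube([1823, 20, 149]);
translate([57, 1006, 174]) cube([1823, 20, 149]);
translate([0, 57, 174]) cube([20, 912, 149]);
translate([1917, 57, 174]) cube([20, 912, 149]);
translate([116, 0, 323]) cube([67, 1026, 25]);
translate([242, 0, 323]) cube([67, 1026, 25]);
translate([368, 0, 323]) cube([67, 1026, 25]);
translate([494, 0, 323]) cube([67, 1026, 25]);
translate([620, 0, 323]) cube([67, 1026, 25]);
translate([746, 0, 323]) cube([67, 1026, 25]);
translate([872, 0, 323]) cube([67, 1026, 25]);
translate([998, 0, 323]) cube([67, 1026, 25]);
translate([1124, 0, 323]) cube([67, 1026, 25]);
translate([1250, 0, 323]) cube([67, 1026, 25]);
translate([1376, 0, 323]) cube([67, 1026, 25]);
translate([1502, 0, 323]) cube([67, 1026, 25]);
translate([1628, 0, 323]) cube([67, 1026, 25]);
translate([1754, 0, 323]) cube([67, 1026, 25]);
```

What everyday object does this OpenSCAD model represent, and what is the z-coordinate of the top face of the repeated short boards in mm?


A bed frame. The slat-top height is 348 mm.

Four posts, four rails, and a row of slats — a bed frame. Slats sit on the rails at z = 174 + 149 = 323; with slat thickness 25, the top is 348 mm.


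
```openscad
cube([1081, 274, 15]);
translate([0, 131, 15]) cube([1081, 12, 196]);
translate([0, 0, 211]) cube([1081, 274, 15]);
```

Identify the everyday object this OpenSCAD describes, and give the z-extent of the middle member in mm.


An I-beam. The web height is 196 mm.

Two wide flanges with a thin centred web — an I-beam. Overall 226 mm minus two 15 mm flanges gives a web of 226 − 2·15 = 196 mm.


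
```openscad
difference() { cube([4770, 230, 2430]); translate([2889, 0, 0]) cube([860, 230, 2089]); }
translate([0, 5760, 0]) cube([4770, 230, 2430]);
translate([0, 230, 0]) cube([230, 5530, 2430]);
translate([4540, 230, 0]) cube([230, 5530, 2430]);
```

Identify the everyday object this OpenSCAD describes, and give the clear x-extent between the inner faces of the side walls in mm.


A single room. The interior width is 4310 mm.

Four walls enclosing a rectangle with a door in the front wall — a room. Outside width 4770 minus two 230 mm walls gives 4310 mm.


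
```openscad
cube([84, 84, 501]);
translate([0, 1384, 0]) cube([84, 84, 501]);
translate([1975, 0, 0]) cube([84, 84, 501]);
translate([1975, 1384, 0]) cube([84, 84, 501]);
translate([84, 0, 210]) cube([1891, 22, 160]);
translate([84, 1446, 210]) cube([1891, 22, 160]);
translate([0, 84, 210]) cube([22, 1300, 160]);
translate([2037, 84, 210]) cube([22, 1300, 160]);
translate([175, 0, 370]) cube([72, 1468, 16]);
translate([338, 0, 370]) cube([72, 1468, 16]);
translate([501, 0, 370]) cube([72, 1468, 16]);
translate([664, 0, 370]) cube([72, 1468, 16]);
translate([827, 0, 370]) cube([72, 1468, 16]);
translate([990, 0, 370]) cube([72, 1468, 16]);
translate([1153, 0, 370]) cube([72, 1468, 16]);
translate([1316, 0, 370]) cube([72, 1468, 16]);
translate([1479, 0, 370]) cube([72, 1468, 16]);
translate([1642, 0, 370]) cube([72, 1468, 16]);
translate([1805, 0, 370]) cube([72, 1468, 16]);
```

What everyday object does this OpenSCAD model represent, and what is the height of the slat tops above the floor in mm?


A bed frame. The slat-top height is 386 mm.

Four posts, four rails, and a row of slats — a bed frame. Slats sit on the rails at z = 210 + 160 = 370; with slat thickness 16, the top is 386 mm.


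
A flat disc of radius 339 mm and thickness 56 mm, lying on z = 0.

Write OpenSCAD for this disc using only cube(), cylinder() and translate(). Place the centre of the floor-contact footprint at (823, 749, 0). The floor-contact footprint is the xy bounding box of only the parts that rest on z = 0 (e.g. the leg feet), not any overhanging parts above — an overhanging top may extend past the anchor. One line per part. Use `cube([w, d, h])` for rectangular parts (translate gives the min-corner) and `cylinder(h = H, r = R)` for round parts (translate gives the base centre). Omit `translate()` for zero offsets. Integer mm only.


translate([823, 749, 0]) cylinder(h = 56, r = 339);


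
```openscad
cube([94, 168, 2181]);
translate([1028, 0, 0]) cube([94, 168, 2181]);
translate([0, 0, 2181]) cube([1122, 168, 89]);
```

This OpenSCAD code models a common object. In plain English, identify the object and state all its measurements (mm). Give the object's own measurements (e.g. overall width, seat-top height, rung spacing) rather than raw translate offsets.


A door frame. The clear opening is 934 mm wide and 2181 mm high. Two 94 mm wide jambs, 168 mm deep, stand either side of the opening from the floor to the top of the opening. A 89 mm thick head sits across the top of both jambs, spanning the full outside width of the frame.


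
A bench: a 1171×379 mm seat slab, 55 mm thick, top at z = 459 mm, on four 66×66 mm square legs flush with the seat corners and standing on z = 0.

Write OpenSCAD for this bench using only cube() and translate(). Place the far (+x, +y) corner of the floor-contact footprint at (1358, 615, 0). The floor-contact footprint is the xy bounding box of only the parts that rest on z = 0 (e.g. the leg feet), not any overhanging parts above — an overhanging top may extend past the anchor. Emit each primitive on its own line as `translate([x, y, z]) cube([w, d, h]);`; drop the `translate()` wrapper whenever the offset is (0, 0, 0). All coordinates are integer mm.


// leg_h = 459 − 55 = 404
translate([187, 236, 404]) cube([1171, 379, 55]);
translate([187, 236, 0]) cube([66, 66, 404]);
translate([187, 549, 0]) cube([66, 66, 404]);
translate([1292, 236, 0]) cube([66, 66, 404]);
translate([1292, 549, 0]) cube([66, 66, 404]);


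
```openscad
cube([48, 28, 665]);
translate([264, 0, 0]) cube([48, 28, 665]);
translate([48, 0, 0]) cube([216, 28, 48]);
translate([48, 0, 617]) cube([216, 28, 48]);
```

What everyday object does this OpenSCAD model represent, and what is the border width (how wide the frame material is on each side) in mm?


A picture frame. The border width is 48 mm.

Four thin pieces enclosing a rectangular opening — a picture frame. The two full-height stiles are 665 mm tall; the top rail sits at z = 617 and is 48 mm tall, so the border above the opening is 665 − 617 = 48 mm, matching the stile x-width.


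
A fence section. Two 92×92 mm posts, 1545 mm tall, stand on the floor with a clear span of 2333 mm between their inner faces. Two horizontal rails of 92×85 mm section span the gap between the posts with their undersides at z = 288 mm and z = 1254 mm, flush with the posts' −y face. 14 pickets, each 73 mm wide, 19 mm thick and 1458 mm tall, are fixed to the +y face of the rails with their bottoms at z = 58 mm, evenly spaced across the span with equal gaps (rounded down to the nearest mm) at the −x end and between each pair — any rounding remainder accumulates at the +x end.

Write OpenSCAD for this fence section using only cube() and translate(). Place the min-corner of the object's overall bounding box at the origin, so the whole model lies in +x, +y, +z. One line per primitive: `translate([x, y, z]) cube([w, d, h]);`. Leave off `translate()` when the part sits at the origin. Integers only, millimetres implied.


cube([92, 92, 1545]);
translate([2425, 0, 0]) cube([92, 92, 1545]);
translate([92, 0, 288]) cube([2333, 92, 85]);
translate([92, 0, 1254]) cube([2333, 92, 85]);
translate([179, 92, 58]) cube([73, 19, 1458]);
translate([339, 92, 58]) cube([73, 19, 1458]);
translate([499, 92, 58]) cube([73, 19, 1458]);
translate([659, 92, 58]) cube([73, 19, 1458]);
translate([819, 92, 58]) cube([73, 19, 1458]);
translate([979, 92, 58]) cube([73, 19, 1458]);
translate([1139, 92, 58]) cube([73, 19, 1458]);
translate([1299, 92, 58]) cube([73, 19, 1458]);
translate([1459, 92, 58]) cube([73, 19, 1458]);
translate([1619, 92, 58]) cube([73, 19, 1458]);
translate([1779, 92, 58]) cube([73, 19, 1458]);
translate([1939, 92, 58]) cube([73, 19, 1458]);
translate([2099, 92, 58]) cube([73, 19, 1458]);
translate([2259, 92, 58]) cube([73, 19, 1458]);


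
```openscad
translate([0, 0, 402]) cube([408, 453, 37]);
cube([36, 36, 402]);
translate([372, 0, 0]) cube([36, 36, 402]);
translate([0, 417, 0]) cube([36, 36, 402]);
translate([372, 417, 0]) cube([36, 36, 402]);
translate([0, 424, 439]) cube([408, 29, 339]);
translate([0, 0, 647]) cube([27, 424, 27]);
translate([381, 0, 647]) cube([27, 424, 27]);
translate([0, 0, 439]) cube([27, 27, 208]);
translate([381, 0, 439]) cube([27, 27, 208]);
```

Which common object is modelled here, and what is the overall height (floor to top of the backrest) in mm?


A chair. The overall height is 778 mm.

A slab on four corner posts with a tall panel at the back — a chair. The seat slab sits at z = 402 with thickness 37, and the 339 mm backrest starts at the seat top, so the overall height is 402 + 37 + 339 = 778 mm.


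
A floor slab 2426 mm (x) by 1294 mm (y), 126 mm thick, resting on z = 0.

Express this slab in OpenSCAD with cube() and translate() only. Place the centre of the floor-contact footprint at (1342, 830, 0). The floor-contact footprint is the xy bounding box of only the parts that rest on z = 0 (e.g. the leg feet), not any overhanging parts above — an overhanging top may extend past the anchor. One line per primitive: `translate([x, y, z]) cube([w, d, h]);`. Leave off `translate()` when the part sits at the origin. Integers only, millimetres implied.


translate([129, 183, 0]) cube([2426, 1294, 126]);


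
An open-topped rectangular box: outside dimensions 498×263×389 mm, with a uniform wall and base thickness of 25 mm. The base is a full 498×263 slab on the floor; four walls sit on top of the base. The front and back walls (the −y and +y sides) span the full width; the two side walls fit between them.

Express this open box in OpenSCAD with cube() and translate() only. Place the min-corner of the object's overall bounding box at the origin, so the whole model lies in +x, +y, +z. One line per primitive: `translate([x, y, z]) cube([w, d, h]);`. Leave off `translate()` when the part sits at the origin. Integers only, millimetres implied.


cube([498, 263, 25]);
translate([0, 0, 25]) cube([498, 25, 364]);
translate([0, 238, 25]) cube([498, 25, 364]);
translate([0, 25, 25]) cube([25, 213, 364]);
translate([473, 25, 25]) cube([25, 213, 364]);


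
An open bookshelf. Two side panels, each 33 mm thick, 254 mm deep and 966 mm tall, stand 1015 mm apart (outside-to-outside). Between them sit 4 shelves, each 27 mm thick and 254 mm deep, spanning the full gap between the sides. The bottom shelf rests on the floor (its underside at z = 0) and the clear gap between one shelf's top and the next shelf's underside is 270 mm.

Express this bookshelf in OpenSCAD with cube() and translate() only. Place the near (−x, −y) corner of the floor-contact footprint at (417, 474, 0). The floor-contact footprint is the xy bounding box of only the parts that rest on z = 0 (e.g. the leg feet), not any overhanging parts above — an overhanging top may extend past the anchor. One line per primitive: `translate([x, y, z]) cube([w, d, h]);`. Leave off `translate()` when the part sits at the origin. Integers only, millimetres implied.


translate([417, 474, 0]) cube([33, 254, 966]);
translate([1399, 474, 0]) cube([33, 254, 966]);
translate([450, 474, 0]) cube([949, 254, 27]);
translate([450, 474, 297]) cube([949, 254, 27]);
translate([450, 474, 594]) cube([949, 254, 27]);
translate([450, 474, 891]) cube([949, 254, 27]);
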